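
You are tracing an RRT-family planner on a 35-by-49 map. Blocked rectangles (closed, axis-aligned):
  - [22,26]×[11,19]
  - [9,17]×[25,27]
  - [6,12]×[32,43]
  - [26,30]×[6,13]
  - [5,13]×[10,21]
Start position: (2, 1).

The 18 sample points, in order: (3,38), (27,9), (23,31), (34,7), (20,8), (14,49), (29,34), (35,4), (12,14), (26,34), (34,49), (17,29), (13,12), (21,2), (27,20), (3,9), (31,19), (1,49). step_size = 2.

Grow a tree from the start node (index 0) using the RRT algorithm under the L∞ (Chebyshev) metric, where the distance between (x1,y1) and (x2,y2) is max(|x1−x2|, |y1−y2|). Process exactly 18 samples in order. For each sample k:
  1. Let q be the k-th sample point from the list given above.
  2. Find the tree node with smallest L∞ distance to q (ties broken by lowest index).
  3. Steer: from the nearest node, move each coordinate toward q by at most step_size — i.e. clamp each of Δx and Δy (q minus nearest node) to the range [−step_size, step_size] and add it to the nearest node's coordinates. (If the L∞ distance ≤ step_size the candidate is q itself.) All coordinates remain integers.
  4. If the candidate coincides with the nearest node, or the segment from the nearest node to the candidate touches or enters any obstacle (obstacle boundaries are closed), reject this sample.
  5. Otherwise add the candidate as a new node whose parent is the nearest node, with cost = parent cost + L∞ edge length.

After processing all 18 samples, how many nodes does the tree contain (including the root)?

Node count: 11

1. q=(3,38) nearest=0 d=37 new=(3,3) → add node 1 parent=0 cost=2
2. q=(27,9) nearest=1 d=24 new=(5,5) → add node 2 parent=1 cost=4
3. q=(23,31) nearest=2 d=26 new=(7,7) → add node 3 parent=2 cost=6
4. q=(34,7) nearest=3 d=27 new=(9,7) → add node 4 parent=3 cost=8
5. q=(20,8) nearest=4 d=11 new=(11,8) → add node 5 parent=4 cost=10
6. q=(14,49) nearest=5 d=41 new=(13,10) → blocked by [5,13]×[10,21], reject
7. q=(29,34) nearest=5 d=26 new=(13,10) → blocked by [5,13]×[10,21], reject
8. q=(35,4) nearest=5 d=24 new=(13,6) → add node 6 parent=5 cost=12
9. q=(12,14) nearest=5 d=6 new=(12,10) → blocked by [5,13]×[10,21], reject
10. q=(26,34) nearest=5 d=26 new=(13,10) → blocked by [5,13]×[10,21], reject
11. q=(34,49) nearest=5 d=41 new=(13,10) → blocked by [5,13]×[10,21], reject
12. q=(17,29) nearest=5 d=21 new=(13,10) → blocked by [5,13]×[10,21], reject
13. q=(13,12) nearest=5 d=4 new=(13,10) → blocked by [5,13]×[10,21], reject
14. q=(21,2) nearest=6 d=8 new=(15,4) → add node 7 parent=6 cost=14
15. q=(27,20) nearest=6 d=14 new=(15,8) → add node 8 parent=6 cost=14
16. q=(3,9) nearest=2 d=4 new=(3,7) → add node 9 parent=2 cost=6
17. q=(31,19) nearest=7 d=16 new=(17,6) → add node 10 parent=7 cost=16
18. q=(1,49) nearest=5 d=41 new=(9,10) → blocked by [5,13]×[10,21], reject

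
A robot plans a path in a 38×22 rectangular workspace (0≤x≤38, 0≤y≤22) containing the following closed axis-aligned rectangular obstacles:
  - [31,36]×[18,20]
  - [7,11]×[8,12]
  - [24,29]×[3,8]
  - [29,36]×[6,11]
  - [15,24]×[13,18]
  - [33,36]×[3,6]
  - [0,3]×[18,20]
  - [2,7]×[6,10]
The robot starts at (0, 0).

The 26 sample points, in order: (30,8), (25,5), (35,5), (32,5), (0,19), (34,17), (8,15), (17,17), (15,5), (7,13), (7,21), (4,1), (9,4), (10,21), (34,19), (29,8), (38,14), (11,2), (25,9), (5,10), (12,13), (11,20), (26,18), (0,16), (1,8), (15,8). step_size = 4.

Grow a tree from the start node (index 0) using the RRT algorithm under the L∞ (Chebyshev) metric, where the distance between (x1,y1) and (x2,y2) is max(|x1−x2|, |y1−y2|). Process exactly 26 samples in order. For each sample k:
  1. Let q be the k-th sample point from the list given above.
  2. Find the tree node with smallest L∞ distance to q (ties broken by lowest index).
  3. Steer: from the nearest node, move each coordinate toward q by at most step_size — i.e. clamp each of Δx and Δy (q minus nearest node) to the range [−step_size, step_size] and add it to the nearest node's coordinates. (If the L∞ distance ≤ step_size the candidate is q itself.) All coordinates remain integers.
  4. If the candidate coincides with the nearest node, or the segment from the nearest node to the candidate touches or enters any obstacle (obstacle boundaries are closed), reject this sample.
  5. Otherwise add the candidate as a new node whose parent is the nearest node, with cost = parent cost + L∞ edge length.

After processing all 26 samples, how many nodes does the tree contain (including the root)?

Node count: 12

1. q=(30,8) nearest=0 d=30 new=(4,4) → add node 1 parent=0 cost=4
2. q=(25,5) nearest=1 d=21 new=(8,5) → add node 2 parent=1 cost=8
3. q=(35,5) nearest=2 d=27 new=(12,5) → add node 3 parent=2 cost=12
4. q=(32,5) nearest=3 d=20 new=(16,5) → add node 4 parent=3 cost=16
5. q=(0,19) nearest=2 d=14 new=(4,9) → blocked by [2,7]×[6,10], reject
6. q=(34,17) nearest=4 d=18 new=(20,9) → add node 5 parent=4 cost=20
7. q=(8,15) nearest=2 d=10 new=(8,9) → blocked by [7,11]×[8,12], reject
8. q=(17,17) nearest=5 d=8 new=(17,13) → blocked by [15,24]×[13,18], reject
9. q=(15,5) nearest=4 d=1 new=(15,5) → add node 6 parent=4 cost=17
10. q=(7,13) nearest=2 d=8 new=(7,9) → blocked by [7,11]×[8,12], reject
11. q=(7,21) nearest=5 d=13 new=(16,13) → blocked by [15,24]×[13,18], reject
12. q=(4,1) nearest=1 d=3 new=(4,1) → add node 7 parent=1 cost=7
13. q=(9,4) nearest=2 d=1 new=(9,4) → add node 8 parent=2 cost=9
14. q=(10,21) nearest=5 d=12 new=(16,13) → blocked by [15,24]×[13,18], reject
15. q=(34,19) nearest=5 d=14 new=(24,13) → blocked by [15,24]×[13,18], reject
16. q=(29,8) nearest=5 d=9 new=(24,8) → blocked by [24,29]×[3,8], reject
17. q=(38,14) nearest=5 d=18 new=(24,13) → blocked by [15,24]×[13,18], reject
18. q=(11,2) nearest=8 d=2 new=(11,2) → add node 9 parent=8 cost=11
19. q=(25,9) nearest=5 d=5 new=(24,9) → add node 10 parent=5 cost=24
20. q=(5,10) nearest=2 d=5 new=(5,9) → blocked by [2,7]×[6,10], reject
21. q=(12,13) nearest=2 d=8 new=(12,9) → blocked by [7,11]×[8,12], reject
22. q=(11,20) nearest=5 d=11 new=(16,13) → blocked by [15,24]×[13,18], reject
23. q=(26,18) nearest=5 d=9 new=(24,13) → blocked by [15,24]×[13,18], reject
24. q=(0,16) nearest=2 d=11 new=(4,9) → blocked by [2,7]×[6,10], reject
25. q=(1,8) nearest=1 d=4 new=(1,8) → blocked by [2,7]×[6,10], reject
26. q=(15,8) nearest=3 d=3 new=(15,8) → add node 11 parent=3 cost=15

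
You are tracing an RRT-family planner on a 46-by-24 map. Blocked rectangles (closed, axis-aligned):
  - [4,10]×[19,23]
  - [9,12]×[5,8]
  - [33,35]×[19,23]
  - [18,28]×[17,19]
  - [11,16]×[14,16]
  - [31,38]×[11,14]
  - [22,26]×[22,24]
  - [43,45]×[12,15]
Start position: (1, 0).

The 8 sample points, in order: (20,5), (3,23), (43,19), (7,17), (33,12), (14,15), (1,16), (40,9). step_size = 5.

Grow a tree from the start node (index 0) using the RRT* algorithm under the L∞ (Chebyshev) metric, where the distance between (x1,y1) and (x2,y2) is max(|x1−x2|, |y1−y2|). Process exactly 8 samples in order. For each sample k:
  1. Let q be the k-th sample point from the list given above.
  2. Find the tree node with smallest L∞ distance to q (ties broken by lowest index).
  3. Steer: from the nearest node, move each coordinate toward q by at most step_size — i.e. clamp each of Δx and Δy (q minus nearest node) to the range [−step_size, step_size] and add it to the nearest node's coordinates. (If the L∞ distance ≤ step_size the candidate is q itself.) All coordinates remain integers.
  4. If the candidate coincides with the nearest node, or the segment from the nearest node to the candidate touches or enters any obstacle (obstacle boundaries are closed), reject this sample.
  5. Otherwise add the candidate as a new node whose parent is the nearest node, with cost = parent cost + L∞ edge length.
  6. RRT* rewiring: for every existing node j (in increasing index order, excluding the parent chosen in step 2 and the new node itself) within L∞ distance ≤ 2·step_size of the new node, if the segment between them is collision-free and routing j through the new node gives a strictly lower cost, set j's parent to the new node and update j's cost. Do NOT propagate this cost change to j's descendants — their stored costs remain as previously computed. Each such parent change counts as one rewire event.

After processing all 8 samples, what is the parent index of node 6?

Parent of node 6: 4

1. q=(20,5) nearest=0 d=19 new=(6,5) → add node 1 parent=0 cost=5
2. q=(3,23) nearest=1 d=18 new=(3,10) → add node 2 parent=1 cost=10
3. q=(43,19) nearest=1 d=37 new=(11,10) → blocked by [9,12]×[5,8], reject
4. q=(7,17) nearest=2 d=7 new=(7,15) → add node 3 parent=2 cost=15
5. q=(33,12) nearest=3 d=26 new=(12,12) → add node 4 parent=3 cost=20
6. q=(14,15) nearest=4 d=3 new=(14,15) → blocked by [11,16]×[14,16], reject
7. q=(1,16) nearest=2 d=6 new=(1,15) → add node 5 parent=2 cost=15
8. q=(40,9) nearest=4 d=28 new=(17,9) → add node 6 parent=4 cost=25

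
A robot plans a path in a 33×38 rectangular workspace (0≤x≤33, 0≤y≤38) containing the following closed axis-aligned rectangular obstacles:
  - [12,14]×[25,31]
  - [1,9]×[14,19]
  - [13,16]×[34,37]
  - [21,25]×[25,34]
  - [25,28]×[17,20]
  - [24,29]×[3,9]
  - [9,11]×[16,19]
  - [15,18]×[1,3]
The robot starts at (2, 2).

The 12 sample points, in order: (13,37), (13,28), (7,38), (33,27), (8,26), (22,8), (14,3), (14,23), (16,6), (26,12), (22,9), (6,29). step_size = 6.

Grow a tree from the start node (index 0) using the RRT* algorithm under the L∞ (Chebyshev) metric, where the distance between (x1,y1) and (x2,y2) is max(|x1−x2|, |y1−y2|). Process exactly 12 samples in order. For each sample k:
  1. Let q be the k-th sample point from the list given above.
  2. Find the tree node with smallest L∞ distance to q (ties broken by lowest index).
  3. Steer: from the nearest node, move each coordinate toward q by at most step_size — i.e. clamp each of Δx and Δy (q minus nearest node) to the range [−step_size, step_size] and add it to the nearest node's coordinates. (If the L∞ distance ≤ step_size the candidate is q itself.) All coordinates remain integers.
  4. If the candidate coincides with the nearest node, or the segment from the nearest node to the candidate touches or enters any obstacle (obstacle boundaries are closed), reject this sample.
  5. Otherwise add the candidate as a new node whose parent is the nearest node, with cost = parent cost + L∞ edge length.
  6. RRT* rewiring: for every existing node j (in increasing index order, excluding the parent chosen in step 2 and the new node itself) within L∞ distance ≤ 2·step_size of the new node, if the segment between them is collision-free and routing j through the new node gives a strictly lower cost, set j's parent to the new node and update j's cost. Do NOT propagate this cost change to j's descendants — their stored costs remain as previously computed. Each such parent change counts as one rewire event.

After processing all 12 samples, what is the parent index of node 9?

1. q=(13,37) nearest=0 d=35 new=(8,8) → add node 1 parent=0 cost=6
2. q=(13,28) nearest=1 d=20 new=(13,14) → add node 2 parent=1 cost=12
3. q=(7,38) nearest=2 d=24 new=(7,20) → blocked by [1,9]×[14,19], reject
4. q=(33,27) nearest=2 d=20 new=(19,20) → add node 3 parent=2 cost=18
5. q=(8,26) nearest=3 d=11 new=(13,26) → blocked by [12,14]×[25,31], reject
6. q=(22,8) nearest=2 d=9 new=(19,8) → add node 4 parent=2 cost=18
7. q=(14,3) nearest=4 d=5 new=(14,3) → add node 5 parent=4 cost=23
8. q=(14,23) nearest=3 d=5 new=(14,23) → add node 6 parent=3 cost=23
9. q=(16,6) nearest=4 d=3 new=(16,6) → add node 7 parent=4 cost=21
10. q=(26,12) nearest=4 d=7 new=(25,12) → add node 8 parent=4 cost=24
11. q=(22,9) nearest=4 d=3 new=(22,9) → add node 9 parent=4 cost=21
12. q=(6,29) nearest=6 d=8 new=(8,29) → blocked by [12,14]×[25,31], reject

Parent of node 9: 4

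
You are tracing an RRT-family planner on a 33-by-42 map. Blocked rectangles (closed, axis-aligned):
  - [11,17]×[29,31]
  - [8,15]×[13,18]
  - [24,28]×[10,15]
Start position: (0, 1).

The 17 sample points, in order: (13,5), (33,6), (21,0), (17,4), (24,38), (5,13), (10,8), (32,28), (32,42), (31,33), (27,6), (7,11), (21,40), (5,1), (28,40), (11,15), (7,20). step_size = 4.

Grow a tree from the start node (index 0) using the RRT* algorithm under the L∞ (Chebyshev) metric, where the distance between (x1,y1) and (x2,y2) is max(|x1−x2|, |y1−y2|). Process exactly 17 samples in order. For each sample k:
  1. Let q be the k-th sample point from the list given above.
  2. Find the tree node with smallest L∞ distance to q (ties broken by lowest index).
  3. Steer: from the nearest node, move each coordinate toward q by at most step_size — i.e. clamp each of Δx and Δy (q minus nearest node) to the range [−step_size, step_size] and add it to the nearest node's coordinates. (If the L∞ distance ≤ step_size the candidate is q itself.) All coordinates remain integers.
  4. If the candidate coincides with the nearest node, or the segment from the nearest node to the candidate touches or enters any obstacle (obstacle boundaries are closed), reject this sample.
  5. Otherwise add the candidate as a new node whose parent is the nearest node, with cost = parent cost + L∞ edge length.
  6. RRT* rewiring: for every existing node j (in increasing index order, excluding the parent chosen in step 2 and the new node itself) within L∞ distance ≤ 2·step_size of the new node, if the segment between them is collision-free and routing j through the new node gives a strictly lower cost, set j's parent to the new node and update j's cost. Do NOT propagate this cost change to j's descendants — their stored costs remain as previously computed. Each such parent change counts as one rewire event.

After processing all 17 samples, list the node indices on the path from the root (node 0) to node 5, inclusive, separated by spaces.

Path: 0 1 2 5

1. q=(13,5) nearest=0 d=13 new=(4,5) → add node 1 parent=0 cost=4
2. q=(33,6) nearest=1 d=29 new=(8,6) → add node 2 parent=1 cost=8
3. q=(21,0) nearest=2 d=13 new=(12,2) → add node 3 parent=2 cost=12
4. q=(17,4) nearest=3 d=5 new=(16,4) → add node 4 parent=3 cost=16
5. q=(24,38) nearest=2 d=32 new=(12,10) → add node 5 parent=2 cost=12
6. q=(5,13) nearest=2 d=7 new=(5,10) → add node 6 parent=2 cost=12
7. q=(10,8) nearest=2 d=2 new=(10,8) → add node 7 parent=2 cost=10
8. q=(32,28) nearest=5 d=20 new=(16,14) → blocked by [8,15]×[13,18], reject
9. q=(32,42) nearest=5 d=32 new=(16,14) → blocked by [8,15]×[13,18], reject
10. q=(31,33) nearest=5 d=23 new=(16,14) → blocked by [8,15]×[13,18], reject
11. q=(27,6) nearest=4 d=11 new=(20,6) → add node 8 parent=4 cost=20
12. q=(7,11) nearest=6 d=2 new=(7,11) → add node 9 parent=6 cost=14
13. q=(21,40) nearest=9 d=29 new=(11,15) → blocked by [8,15]×[13,18], reject
14. q=(5,1) nearest=1 d=4 new=(5,1) → add node 10 parent=1 cost=8
15. q=(28,40) nearest=9 d=29 new=(11,15) → blocked by [8,15]×[13,18], reject
16. q=(11,15) nearest=9 d=4 new=(11,15) → blocked by [8,15]×[13,18], reject
17. q=(7,20) nearest=9 d=9 new=(7,15) → add node 11 parent=9 cost=18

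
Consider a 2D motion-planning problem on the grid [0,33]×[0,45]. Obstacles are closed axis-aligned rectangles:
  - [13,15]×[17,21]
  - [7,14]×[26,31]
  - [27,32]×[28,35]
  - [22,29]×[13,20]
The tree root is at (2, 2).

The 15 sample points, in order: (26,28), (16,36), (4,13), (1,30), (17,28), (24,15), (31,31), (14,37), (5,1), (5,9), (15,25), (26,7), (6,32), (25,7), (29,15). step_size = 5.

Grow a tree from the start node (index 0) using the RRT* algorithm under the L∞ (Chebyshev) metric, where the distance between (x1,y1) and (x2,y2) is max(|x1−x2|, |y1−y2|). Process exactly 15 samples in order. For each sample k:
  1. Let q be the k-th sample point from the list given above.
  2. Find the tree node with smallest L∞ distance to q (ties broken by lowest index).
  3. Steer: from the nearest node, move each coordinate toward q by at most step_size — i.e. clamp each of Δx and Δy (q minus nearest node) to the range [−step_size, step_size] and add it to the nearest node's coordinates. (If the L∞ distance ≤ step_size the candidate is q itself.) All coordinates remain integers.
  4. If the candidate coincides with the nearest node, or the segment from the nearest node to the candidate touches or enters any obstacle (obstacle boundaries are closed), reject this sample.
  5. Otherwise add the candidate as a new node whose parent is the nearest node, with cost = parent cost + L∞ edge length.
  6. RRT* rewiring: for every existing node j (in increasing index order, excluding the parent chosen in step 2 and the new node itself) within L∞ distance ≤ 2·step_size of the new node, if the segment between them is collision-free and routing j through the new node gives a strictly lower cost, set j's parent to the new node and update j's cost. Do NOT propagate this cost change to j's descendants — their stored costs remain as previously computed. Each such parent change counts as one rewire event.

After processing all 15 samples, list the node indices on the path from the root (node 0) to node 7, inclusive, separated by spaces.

Path: 0 7

1. q=(26,28) nearest=0 d=26 new=(7,7) → add node 1 parent=0 cost=5
2. q=(16,36) nearest=1 d=29 new=(12,12) → add node 2 parent=1 cost=10
3. q=(4,13) nearest=1 d=6 new=(4,12) → add node 3 parent=1 cost=10
4. q=(1,30) nearest=2 d=18 new=(7,17) → add node 4 parent=2 cost=15
5. q=(17,28) nearest=4 d=11 new=(12,22) → add node 5 parent=4 cost=20
6. q=(24,15) nearest=2 d=12 new=(17,15) → add node 6 parent=2 cost=15
7. q=(31,31) nearest=6 d=16 new=(22,20) → blocked by [22,29]×[13,20], reject
8. q=(14,37) nearest=5 d=15 new=(14,27) → blocked by [7,14]×[26,31], reject
9. q=(5,1) nearest=0 d=3 new=(5,1) → add node 7 parent=0 cost=3
10. q=(5,9) nearest=1 d=2 new=(5,9) → add node 8 parent=1 cost=7
11. q=(15,25) nearest=5 d=3 new=(15,25) → add node 9 parent=5 cost=23
12. q=(26,7) nearest=6 d=9 new=(22,10) → add node 10 parent=6 cost=20
13. q=(6,32) nearest=9 d=9 new=(10,30) → blocked by [7,14]×[26,31], reject
14. q=(25,7) nearest=10 d=3 new=(25,7) → add node 11 parent=10 cost=23
15. q=(29,15) nearest=10 d=7 new=(27,15) → blocked by [22,29]×[13,20], reject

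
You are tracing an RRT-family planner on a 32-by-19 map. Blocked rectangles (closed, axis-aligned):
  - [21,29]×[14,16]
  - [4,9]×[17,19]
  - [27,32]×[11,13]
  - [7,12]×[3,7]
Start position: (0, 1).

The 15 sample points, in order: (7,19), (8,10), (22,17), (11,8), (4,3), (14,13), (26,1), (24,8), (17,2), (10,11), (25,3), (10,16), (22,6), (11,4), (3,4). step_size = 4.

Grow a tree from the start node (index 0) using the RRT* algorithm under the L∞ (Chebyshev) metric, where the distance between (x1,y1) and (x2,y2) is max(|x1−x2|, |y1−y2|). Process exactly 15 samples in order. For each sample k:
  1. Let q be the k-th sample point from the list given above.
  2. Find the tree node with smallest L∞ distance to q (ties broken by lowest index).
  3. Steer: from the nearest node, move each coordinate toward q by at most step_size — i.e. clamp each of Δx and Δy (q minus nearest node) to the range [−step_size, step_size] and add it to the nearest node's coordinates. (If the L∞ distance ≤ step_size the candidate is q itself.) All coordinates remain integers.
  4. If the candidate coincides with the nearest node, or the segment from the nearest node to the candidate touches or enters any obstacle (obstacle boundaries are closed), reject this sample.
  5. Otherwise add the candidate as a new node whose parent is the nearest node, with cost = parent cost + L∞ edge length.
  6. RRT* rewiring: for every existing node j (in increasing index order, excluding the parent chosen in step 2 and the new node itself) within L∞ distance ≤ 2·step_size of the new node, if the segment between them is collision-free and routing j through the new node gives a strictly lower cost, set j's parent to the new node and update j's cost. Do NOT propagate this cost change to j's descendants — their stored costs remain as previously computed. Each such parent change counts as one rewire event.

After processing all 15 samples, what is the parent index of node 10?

1. q=(7,19) nearest=0 d=18 new=(4,5) → add node 1 parent=0 cost=4
2. q=(8,10) nearest=1 d=5 new=(8,9) → add node 2 parent=1 cost=8
3. q=(22,17) nearest=2 d=14 new=(12,13) → add node 3 parent=2 cost=12
4. q=(11,8) nearest=2 d=3 new=(11,8) → add node 4 parent=2 cost=11
5. q=(4,3) nearest=1 d=2 new=(4,3) → add node 5 parent=1 cost=6
6. q=(14,13) nearest=3 d=2 new=(14,13) → add node 6 parent=3 cost=14
7. q=(26,1) nearest=6 d=12 new=(18,9) → add node 7 parent=6 cost=18
8. q=(24,8) nearest=7 d=6 new=(22,8) → add node 8 parent=7 cost=22
9. q=(17,2) nearest=4 d=6 new=(15,4) → blocked by [7,12]×[3,7], reject
10. q=(10,11) nearest=2 d=2 new=(10,11) → add node 9 parent=2 cost=10
11. q=(25,3) nearest=8 d=5 new=(25,4) → add node 10 parent=8 cost=26
12. q=(10,16) nearest=3 d=3 new=(10,16) → add node 11 parent=3 cost=15
13. q=(22,6) nearest=8 d=2 new=(22,6) → add node 12 parent=8 cost=24
14. q=(11,4) nearest=4 d=4 new=(11,4) → blocked by [7,12]×[3,7], reject
15. q=(3,4) nearest=1 d=1 new=(3,4) → add node 13 parent=1 cost=5

Parent of node 10: 8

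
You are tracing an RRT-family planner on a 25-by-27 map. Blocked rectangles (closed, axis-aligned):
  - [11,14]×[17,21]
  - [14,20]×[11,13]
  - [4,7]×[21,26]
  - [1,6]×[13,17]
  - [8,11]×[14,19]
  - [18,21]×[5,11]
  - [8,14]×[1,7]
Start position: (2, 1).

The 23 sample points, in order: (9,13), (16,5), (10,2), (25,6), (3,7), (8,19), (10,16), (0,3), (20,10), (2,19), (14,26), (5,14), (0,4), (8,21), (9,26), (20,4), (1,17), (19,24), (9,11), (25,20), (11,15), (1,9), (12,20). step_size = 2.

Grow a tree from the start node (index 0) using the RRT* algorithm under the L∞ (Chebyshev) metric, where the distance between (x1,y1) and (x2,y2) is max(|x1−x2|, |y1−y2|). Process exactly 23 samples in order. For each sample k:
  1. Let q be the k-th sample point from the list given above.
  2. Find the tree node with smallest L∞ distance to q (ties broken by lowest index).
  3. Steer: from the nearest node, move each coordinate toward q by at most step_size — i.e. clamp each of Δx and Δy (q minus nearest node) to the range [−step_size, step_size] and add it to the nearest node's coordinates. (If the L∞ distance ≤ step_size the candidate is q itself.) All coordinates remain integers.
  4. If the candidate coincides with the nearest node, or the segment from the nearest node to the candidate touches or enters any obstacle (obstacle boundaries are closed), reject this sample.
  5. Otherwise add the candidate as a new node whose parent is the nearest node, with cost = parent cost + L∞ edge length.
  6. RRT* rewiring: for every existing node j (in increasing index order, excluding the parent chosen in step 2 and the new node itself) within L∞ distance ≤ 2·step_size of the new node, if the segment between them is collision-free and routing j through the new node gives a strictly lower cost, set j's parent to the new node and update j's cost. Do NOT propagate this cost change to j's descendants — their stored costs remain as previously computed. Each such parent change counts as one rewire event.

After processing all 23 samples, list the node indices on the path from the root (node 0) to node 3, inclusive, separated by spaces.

1. q=(9,13) nearest=0 d=12 new=(4,3) → add node 1 parent=0 cost=2
2. q=(16,5) nearest=1 d=12 new=(6,5) → add node 2 parent=1 cost=4
3. q=(10,2) nearest=2 d=4 new=(8,3) → blocked by [8,14]×[1,7], reject
4. q=(25,6) nearest=2 d=19 new=(8,6) → blocked by [8,14]×[1,7], reject
5. q=(3,7) nearest=2 d=3 new=(4,7) → add node 3 parent=2 cost=6
6. q=(8,19) nearest=3 d=12 new=(6,9) → add node 4 parent=3 cost=8
7. q=(10,16) nearest=4 d=7 new=(8,11) → add node 5 parent=4 cost=10
8. q=(0,3) nearest=0 d=2 new=(0,3) → add node 6 parent=0 cost=2
9. q=(20,10) nearest=5 d=12 new=(10,10) → add node 7 parent=5 cost=12
10. q=(2,19) nearest=5 d=8 new=(6,13) → blocked by [1,6]×[13,17], reject
11. q=(14,26) nearest=5 d=15 new=(10,13) → add node 8 parent=5 cost=12
12. q=(5,14) nearest=5 d=3 new=(6,13) → blocked by [1,6]×[13,17], reject
13. q=(0,4) nearest=6 d=1 new=(0,4) → add node 9 parent=6 cost=3
14. q=(8,21) nearest=8 d=8 new=(8,15) → blocked by [8,11]×[14,19], reject
15. q=(9,26) nearest=8 d=13 new=(9,15) → blocked by [8,11]×[14,19], reject
16. q=(20,4) nearest=7 d=10 new=(12,8) → add node 10 parent=7 cost=14
17. q=(1,17) nearest=5 d=7 new=(6,13) → blocked by [1,6]×[13,17], reject
18. q=(19,24) nearest=8 d=11 new=(12,15) → blocked by [8,11]×[14,19], reject
19. q=(9,11) nearest=5 d=1 new=(9,11) → add node 11 parent=5 cost=11
20. q=(25,20) nearest=10 d=13 new=(14,10) → add node 12 parent=10 cost=16
21. q=(11,15) nearest=8 d=2 new=(11,15) → blocked by [8,11]×[14,19], reject
22. q=(1,9) nearest=3 d=3 new=(2,9) → add node 13 parent=3 cost=8
23. q=(12,20) nearest=8 d=7 new=(12,15) → blocked by [8,11]×[14,19], reject

Path: 0 1 2 3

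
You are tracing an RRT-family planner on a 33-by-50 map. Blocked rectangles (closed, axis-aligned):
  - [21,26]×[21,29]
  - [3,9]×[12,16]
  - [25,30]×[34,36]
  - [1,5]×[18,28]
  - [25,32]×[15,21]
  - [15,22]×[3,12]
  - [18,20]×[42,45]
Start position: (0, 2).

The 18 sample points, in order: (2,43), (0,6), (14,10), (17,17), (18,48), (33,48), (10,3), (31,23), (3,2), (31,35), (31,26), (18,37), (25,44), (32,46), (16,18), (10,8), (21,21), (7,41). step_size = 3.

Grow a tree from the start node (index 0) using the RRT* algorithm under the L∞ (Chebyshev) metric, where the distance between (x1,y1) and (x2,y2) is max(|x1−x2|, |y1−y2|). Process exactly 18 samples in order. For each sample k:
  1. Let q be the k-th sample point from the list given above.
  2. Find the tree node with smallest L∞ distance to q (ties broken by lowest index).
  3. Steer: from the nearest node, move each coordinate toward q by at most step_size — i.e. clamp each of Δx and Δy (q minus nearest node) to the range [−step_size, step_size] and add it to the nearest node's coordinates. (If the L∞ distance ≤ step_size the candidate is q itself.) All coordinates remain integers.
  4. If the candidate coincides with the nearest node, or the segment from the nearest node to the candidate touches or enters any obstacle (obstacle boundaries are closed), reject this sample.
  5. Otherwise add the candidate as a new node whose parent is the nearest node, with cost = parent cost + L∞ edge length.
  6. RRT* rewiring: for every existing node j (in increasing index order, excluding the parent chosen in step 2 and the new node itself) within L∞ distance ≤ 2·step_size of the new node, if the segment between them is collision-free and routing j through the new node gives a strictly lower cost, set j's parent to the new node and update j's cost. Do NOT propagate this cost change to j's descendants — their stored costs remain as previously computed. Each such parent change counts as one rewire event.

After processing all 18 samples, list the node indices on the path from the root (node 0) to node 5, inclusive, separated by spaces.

1. q=(2,43) nearest=0 d=41 new=(2,5) → add node 1 parent=0 cost=3
2. q=(0,6) nearest=1 d=2 new=(0,6) → add node 2 parent=1 cost=5
3. q=(14,10) nearest=1 d=12 new=(5,8) → add node 3 parent=1 cost=6
4. q=(17,17) nearest=3 d=12 new=(8,11) → add node 4 parent=3 cost=9
5. q=(18,48) nearest=4 d=37 new=(11,14) → blocked by [3,9]×[12,16], reject
6. q=(33,48) nearest=4 d=37 new=(11,14) → blocked by [3,9]×[12,16], reject
7. q=(10,3) nearest=3 d=5 new=(8,5) → add node 5 parent=3 cost=9
8. q=(31,23) nearest=4 d=23 new=(11,14) → blocked by [3,9]×[12,16], reject
9. q=(3,2) nearest=0 d=3 new=(3,2) → add node 6 parent=0 cost=3; rewire 5→6 (8<9)
10. q=(31,35) nearest=4 d=24 new=(11,14) → blocked by [3,9]×[12,16], reject
11. q=(31,26) nearest=4 d=23 new=(11,14) → blocked by [3,9]×[12,16], reject
12. q=(18,37) nearest=4 d=26 new=(11,14) → blocked by [3,9]×[12,16], reject
13. q=(25,44) nearest=4 d=33 new=(11,14) → blocked by [3,9]×[12,16], reject
14. q=(32,46) nearest=4 d=35 new=(11,14) → blocked by [3,9]×[12,16], reject
15. q=(16,18) nearest=4 d=8 new=(11,14) → blocked by [3,9]×[12,16], reject
16. q=(10,8) nearest=4 d=3 new=(10,8) → add node 7 parent=4 cost=12
17. q=(21,21) nearest=4 d=13 new=(11,14) → blocked by [3,9]×[12,16], reject
18. q=(7,41) nearest=4 d=30 new=(7,14) → blocked by [3,9]×[12,16], reject

Path: 0 6 5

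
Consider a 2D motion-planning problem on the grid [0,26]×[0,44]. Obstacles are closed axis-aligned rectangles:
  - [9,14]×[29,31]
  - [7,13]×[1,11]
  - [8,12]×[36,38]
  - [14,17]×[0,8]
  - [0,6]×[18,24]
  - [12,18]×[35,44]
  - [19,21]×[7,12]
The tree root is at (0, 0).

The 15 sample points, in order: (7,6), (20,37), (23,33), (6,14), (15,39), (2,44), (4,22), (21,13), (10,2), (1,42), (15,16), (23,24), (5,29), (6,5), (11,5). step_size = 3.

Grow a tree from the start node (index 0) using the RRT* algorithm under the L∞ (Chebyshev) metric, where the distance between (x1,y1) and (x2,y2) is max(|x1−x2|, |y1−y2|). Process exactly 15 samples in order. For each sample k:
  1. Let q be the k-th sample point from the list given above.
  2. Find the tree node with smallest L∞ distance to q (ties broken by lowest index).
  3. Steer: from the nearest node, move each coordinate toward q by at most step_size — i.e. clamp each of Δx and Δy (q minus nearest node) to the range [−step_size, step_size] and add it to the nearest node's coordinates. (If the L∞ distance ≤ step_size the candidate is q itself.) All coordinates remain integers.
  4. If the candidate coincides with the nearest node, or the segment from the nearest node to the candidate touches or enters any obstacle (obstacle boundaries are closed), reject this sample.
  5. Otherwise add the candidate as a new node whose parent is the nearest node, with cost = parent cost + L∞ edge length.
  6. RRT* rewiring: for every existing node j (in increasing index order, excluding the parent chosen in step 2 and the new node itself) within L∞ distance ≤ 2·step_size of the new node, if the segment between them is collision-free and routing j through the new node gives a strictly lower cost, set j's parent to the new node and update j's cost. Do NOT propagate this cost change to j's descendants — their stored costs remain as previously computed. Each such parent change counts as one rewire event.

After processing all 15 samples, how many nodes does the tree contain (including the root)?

1. q=(7,6) nearest=0 d=7 new=(3,3) → add node 1 parent=0 cost=3
2. q=(20,37) nearest=1 d=34 new=(6,6) → add node 2 parent=1 cost=6
3. q=(23,33) nearest=2 d=27 new=(9,9) → blocked by [7,13]×[1,11], reject
4. q=(6,14) nearest=2 d=8 new=(6,9) → add node 3 parent=2 cost=9
5. q=(15,39) nearest=3 d=30 new=(9,12) → blocked by [7,13]×[1,11], reject
6. q=(2,44) nearest=3 d=35 new=(3,12) → add node 4 parent=3 cost=12
7. q=(4,22) nearest=4 d=10 new=(4,15) → add node 5 parent=4 cost=15
8. q=(21,13) nearest=2 d=15 new=(9,9) → blocked by [7,13]×[1,11], reject
9. q=(10,2) nearest=2 d=4 new=(9,3) → blocked by [7,13]×[1,11], reject
10. q=(1,42) nearest=5 d=27 new=(1,18) → blocked by [0,6]×[18,24], reject
11. q=(15,16) nearest=3 d=9 new=(9,12) → blocked by [7,13]×[1,11], reject
12. q=(23,24) nearest=3 d=17 new=(9,12) → blocked by [7,13]×[1,11], reject
13. q=(5,29) nearest=5 d=14 new=(5,18) → blocked by [0,6]×[18,24], reject
14. q=(6,5) nearest=2 d=1 new=(6,5) → add node 6 parent=2 cost=7
15. q=(11,5) nearest=2 d=5 new=(9,5) → blocked by [7,13]×[1,11], reject

Node count: 7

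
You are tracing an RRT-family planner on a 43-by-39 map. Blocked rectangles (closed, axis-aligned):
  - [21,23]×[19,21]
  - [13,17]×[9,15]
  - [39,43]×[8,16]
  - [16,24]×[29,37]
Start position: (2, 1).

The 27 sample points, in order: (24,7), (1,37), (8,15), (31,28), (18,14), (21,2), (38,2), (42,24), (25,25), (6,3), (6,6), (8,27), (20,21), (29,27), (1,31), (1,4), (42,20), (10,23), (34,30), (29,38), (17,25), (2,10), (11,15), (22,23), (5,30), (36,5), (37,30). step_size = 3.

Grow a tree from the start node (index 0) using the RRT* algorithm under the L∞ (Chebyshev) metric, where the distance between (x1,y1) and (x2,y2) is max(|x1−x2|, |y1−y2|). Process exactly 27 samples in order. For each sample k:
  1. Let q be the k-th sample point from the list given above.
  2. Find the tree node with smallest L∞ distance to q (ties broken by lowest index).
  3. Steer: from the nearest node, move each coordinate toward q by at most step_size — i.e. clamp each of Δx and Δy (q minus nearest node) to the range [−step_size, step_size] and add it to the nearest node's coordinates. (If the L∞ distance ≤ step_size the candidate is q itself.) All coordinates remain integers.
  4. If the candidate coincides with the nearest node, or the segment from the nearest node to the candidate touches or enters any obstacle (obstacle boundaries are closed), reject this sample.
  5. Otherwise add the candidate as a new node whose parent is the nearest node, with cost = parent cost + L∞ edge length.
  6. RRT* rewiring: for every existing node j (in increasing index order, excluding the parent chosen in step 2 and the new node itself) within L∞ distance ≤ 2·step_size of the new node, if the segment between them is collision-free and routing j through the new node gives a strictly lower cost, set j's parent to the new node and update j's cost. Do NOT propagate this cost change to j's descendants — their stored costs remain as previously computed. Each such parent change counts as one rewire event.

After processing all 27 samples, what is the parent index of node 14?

Parent of node 14: 8

1. q=(24,7) nearest=0 d=22 new=(5,4) → add node 1 parent=0 cost=3
2. q=(1,37) nearest=1 d=33 new=(2,7) → add node 2 parent=1 cost=6
3. q=(8,15) nearest=2 d=8 new=(5,10) → add node 3 parent=2 cost=9
4. q=(31,28) nearest=1 d=26 new=(8,7) → add node 4 parent=1 cost=6
5. q=(18,14) nearest=4 d=10 new=(11,10) → add node 5 parent=4 cost=9
6. q=(21,2) nearest=5 d=10 new=(14,7) → add node 6 parent=5 cost=12
7. q=(38,2) nearest=6 d=24 new=(17,4) → add node 7 parent=6 cost=15
8. q=(42,24) nearest=7 d=25 new=(20,7) → add node 8 parent=7 cost=18
9. q=(25,25) nearest=5 d=15 new=(14,13) → blocked by [13,17]×[9,15], reject
10. q=(6,3) nearest=1 d=1 new=(6,3) → add node 9 parent=1 cost=4
11. q=(6,6) nearest=1 d=2 new=(6,6) → add node 10 parent=1 cost=5
12. q=(8,27) nearest=3 d=17 new=(8,13) → add node 11 parent=3 cost=12
13. q=(20,21) nearest=5 d=11 new=(14,13) → blocked by [13,17]×[9,15], reject
14. q=(29,27) nearest=5 d=18 new=(14,13) → blocked by [13,17]×[9,15], reject
15. q=(1,31) nearest=11 d=18 new=(5,16) → add node 12 parent=11 cost=15
16. q=(1,4) nearest=0 d=3 new=(1,4) → add node 13 parent=0 cost=3
17. q=(42,20) nearest=8 d=22 new=(23,10) → add node 14 parent=8 cost=21
18. q=(10,23) nearest=12 d=7 new=(8,19) → add node 15 parent=12 cost=18
19. q=(34,30) nearest=14 d=20 new=(26,13) → add node 16 parent=14 cost=24
20. q=(29,38) nearest=15 d=21 new=(11,22) → add node 17 parent=15 cost=21
21. q=(17,25) nearest=17 d=6 new=(14,25) → add node 18 parent=17 cost=24
22. q=(2,10) nearest=2 d=3 new=(2,10) → add node 19 parent=2 cost=9
23. q=(11,15) nearest=11 d=3 new=(11,15) → add node 20 parent=11 cost=15
24. q=(22,23) nearest=18 d=8 new=(17,23) → add node 21 parent=18 cost=27
25. q=(5,30) nearest=17 d=8 new=(8,25) → add node 22 parent=17 cost=24
26. q=(36,5) nearest=16 d=10 new=(29,10) → add node 23 parent=16 cost=27
27. q=(37,30) nearest=16 d=17 new=(29,16) → add node 24 parent=16 cost=27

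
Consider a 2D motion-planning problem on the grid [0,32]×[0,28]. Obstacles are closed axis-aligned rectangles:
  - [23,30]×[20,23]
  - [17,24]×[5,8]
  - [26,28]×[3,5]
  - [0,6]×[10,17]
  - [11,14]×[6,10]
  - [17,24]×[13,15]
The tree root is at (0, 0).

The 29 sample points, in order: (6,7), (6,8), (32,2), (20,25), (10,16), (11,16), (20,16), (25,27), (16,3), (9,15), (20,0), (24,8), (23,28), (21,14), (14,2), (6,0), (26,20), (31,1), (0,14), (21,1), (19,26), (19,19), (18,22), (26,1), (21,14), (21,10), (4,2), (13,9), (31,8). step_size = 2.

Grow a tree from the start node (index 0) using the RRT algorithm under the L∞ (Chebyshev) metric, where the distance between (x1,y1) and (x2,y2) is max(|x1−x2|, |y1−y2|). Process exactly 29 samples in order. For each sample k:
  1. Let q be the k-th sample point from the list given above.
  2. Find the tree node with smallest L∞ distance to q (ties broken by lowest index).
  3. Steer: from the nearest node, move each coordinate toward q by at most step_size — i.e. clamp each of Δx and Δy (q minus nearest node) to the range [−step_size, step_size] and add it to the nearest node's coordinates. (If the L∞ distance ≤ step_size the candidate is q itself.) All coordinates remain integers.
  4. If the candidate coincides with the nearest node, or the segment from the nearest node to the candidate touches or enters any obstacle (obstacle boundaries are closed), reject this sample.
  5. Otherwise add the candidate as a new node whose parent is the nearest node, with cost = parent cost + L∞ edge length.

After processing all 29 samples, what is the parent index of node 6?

1. q=(6,7) nearest=0 d=7 new=(2,2) → add node 1 parent=0 cost=2
2. q=(6,8) nearest=1 d=6 new=(4,4) → add node 2 parent=1 cost=4
3. q=(32,2) nearest=2 d=28 new=(6,2) → add node 3 parent=2 cost=6
4. q=(20,25) nearest=2 d=21 new=(6,6) → add node 4 parent=2 cost=6
5. q=(10,16) nearest=4 d=10 new=(8,8) → add node 5 parent=4 cost=8
6. q=(11,16) nearest=5 d=8 new=(10,10) → add node 6 parent=5 cost=10
7. q=(20,16) nearest=6 d=10 new=(12,12) → add node 7 parent=6 cost=12
8. q=(25,27) nearest=7 d=15 new=(14,14) → add node 8 parent=7 cost=14
9. q=(16,3) nearest=6 d=7 new=(12,8) → blocked by [11,14]×[6,10], reject
10. q=(9,15) nearest=7 d=3 new=(10,14) → add node 9 parent=7 cost=14
11. q=(20,0) nearest=6 d=10 new=(12,8) → blocked by [11,14]×[6,10], reject
12. q=(24,8) nearest=8 d=10 new=(16,12) → add node 10 parent=8 cost=16
13. q=(23,28) nearest=8 d=14 new=(16,16) → add node 11 parent=8 cost=16
14. q=(21,14) nearest=10 d=5 new=(18,14) → blocked by [17,24]×[13,15], reject
15. q=(14,2) nearest=5 d=6 new=(10,6) → add node 12 parent=5 cost=10
16. q=(6,0) nearest=3 d=2 new=(6,0) → add node 13 parent=3 cost=8
17. q=(26,20) nearest=10 d=10 new=(18,14) → blocked by [17,24]×[13,15], reject
18. q=(31,1) nearest=10 d=15 new=(18,10) → add node 14 parent=10 cost=18
19. q=(0,14) nearest=4 d=8 new=(4,8) → add node 15 parent=4 cost=8
20. q=(21,1) nearest=14 d=9 new=(20,8) → blocked by [17,24]×[5,8], reject
21. q=(19,26) nearest=11 d=10 new=(18,18) → add node 16 parent=11 cost=18
22. q=(19,19) nearest=16 d=1 new=(19,19) → add node 17 parent=16 cost=19
23. q=(18,22) nearest=17 d=3 new=(18,21) → add node 18 parent=17 cost=21
24. q=(26,1) nearest=14 d=9 new=(20,8) → blocked by [17,24]×[5,8], reject
25. q=(21,14) nearest=14 d=4 new=(20,12) → add node 19 parent=14 cost=20
26. q=(21,10) nearest=19 d=2 new=(21,10) → add node 20 parent=19 cost=22
27. q=(4,2) nearest=1 d=2 new=(4,2) → add node 21 parent=1 cost=4
28. q=(13,9) nearest=6 d=3 new=(12,9) → blocked by [11,14]×[6,10], reject
29. q=(31,8) nearest=20 d=10 new=(23,8) → blocked by [17,24]×[5,8], reject

Parent of node 6: 5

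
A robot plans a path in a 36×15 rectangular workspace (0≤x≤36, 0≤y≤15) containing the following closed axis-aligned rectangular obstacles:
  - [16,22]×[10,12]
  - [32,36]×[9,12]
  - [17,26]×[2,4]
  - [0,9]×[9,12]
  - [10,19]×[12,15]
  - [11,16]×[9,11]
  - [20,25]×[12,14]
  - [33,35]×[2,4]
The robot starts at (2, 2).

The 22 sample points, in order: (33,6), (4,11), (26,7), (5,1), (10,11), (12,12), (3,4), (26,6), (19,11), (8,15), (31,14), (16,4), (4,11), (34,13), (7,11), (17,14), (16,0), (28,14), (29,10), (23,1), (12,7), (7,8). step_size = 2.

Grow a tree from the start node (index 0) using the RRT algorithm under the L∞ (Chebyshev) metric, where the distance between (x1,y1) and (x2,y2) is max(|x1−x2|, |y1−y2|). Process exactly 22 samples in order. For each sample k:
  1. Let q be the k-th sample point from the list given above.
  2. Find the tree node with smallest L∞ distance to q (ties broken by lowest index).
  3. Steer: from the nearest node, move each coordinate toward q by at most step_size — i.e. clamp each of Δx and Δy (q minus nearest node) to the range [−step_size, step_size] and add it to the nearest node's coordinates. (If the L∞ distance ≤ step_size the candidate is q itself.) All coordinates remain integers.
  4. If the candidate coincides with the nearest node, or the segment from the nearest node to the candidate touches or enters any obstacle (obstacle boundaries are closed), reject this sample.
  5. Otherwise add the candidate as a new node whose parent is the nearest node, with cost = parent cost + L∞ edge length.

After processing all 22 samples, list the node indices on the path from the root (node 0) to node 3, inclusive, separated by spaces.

1. q=(33,6) nearest=0 d=31 new=(4,4) → add node 1 parent=0 cost=2
2. q=(4,11) nearest=1 d=7 new=(4,6) → add node 2 parent=1 cost=4
3. q=(26,7) nearest=1 d=22 new=(6,6) → add node 3 parent=1 cost=4
4. q=(5,1) nearest=0 d=3 new=(4,1) → add node 4 parent=0 cost=2
5. q=(10,11) nearest=3 d=5 new=(8,8) → add node 5 parent=3 cost=6
6. q=(12,12) nearest=5 d=4 new=(10,10) → blocked by [0,9]×[9,12], reject
7. q=(3,4) nearest=1 d=1 new=(3,4) → add node 6 parent=1 cost=3
8. q=(26,6) nearest=5 d=18 new=(10,6) → add node 7 parent=5 cost=8
9. q=(19,11) nearest=7 d=9 new=(12,8) → add node 8 parent=7 cost=10
10. q=(8,15) nearest=5 d=7 new=(8,10) → blocked by [0,9]×[9,12], reject
11. q=(31,14) nearest=8 d=19 new=(14,10) → blocked by [11,16]×[9,11], reject
12. q=(16,4) nearest=8 d=4 new=(14,6) → add node 9 parent=8 cost=12
13. q=(4,11) nearest=5 d=4 new=(6,10) → blocked by [0,9]×[9,12], reject
14. q=(34,13) nearest=9 d=20 new=(16,8) → add node 10 parent=9 cost=14
15. q=(7,11) nearest=5 d=3 new=(7,10) → blocked by [0,9]×[9,12], reject
16. q=(17,14) nearest=8 d=6 new=(14,10) → blocked by [11,16]×[9,11], reject
17. q=(16,0) nearest=7 d=6 new=(12,4) → add node 11 parent=7 cost=10
18. q=(28,14) nearest=10 d=12 new=(18,10) → blocked by [16,22]×[10,12], reject
19. q=(29,10) nearest=10 d=13 new=(18,10) → blocked by [16,22]×[10,12], reject
20. q=(23,1) nearest=10 d=7 new=(18,6) → add node 12 parent=10 cost=16
21. q=(12,7) nearest=8 d=1 new=(12,7) → add node 13 parent=8 cost=11
22. q=(7,8) nearest=5 d=1 new=(7,8) → add node 14 parent=5 cost=7

Path: 0 1 3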